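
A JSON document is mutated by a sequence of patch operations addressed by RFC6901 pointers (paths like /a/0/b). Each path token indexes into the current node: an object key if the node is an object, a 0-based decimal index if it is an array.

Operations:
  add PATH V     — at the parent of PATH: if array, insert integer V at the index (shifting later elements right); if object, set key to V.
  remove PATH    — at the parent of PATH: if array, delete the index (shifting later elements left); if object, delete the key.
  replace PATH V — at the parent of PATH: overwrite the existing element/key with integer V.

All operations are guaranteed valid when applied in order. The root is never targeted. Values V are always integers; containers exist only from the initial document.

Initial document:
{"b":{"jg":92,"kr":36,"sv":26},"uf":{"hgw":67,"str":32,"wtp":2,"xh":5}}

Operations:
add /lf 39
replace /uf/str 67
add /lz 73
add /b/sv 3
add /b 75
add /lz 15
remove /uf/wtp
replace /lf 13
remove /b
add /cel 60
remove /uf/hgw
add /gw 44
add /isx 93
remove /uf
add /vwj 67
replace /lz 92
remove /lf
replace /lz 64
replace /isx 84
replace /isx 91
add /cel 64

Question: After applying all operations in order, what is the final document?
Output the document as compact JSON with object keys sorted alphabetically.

After op 1 (add /lf 39): {"b":{"jg":92,"kr":36,"sv":26},"lf":39,"uf":{"hgw":67,"str":32,"wtp":2,"xh":5}}
After op 2 (replace /uf/str 67): {"b":{"jg":92,"kr":36,"sv":26},"lf":39,"uf":{"hgw":67,"str":67,"wtp":2,"xh":5}}
After op 3 (add /lz 73): {"b":{"jg":92,"kr":36,"sv":26},"lf":39,"lz":73,"uf":{"hgw":67,"str":67,"wtp":2,"xh":5}}
After op 4 (add /b/sv 3): {"b":{"jg":92,"kr":36,"sv":3},"lf":39,"lz":73,"uf":{"hgw":67,"str":67,"wtp":2,"xh":5}}
After op 5 (add /b 75): {"b":75,"lf":39,"lz":73,"uf":{"hgw":67,"str":67,"wtp":2,"xh":5}}
After op 6 (add /lz 15): {"b":75,"lf":39,"lz":15,"uf":{"hgw":67,"str":67,"wtp":2,"xh":5}}
After op 7 (remove /uf/wtp): {"b":75,"lf":39,"lz":15,"uf":{"hgw":67,"str":67,"xh":5}}
After op 8 (replace /lf 13): {"b":75,"lf":13,"lz":15,"uf":{"hgw":67,"str":67,"xh":5}}
After op 9 (remove /b): {"lf":13,"lz":15,"uf":{"hgw":67,"str":67,"xh":5}}
After op 10 (add /cel 60): {"cel":60,"lf":13,"lz":15,"uf":{"hgw":67,"str":67,"xh":5}}
After op 11 (remove /uf/hgw): {"cel":60,"lf":13,"lz":15,"uf":{"str":67,"xh":5}}
After op 12 (add /gw 44): {"cel":60,"gw":44,"lf":13,"lz":15,"uf":{"str":67,"xh":5}}
After op 13 (add /isx 93): {"cel":60,"gw":44,"isx":93,"lf":13,"lz":15,"uf":{"str":67,"xh":5}}
After op 14 (remove /uf): {"cel":60,"gw":44,"isx":93,"lf":13,"lz":15}
After op 15 (add /vwj 67): {"cel":60,"gw":44,"isx":93,"lf":13,"lz":15,"vwj":67}
After op 16 (replace /lz 92): {"cel":60,"gw":44,"isx":93,"lf":13,"lz":92,"vwj":67}
After op 17 (remove /lf): {"cel":60,"gw":44,"isx":93,"lz":92,"vwj":67}
After op 18 (replace /lz 64): {"cel":60,"gw":44,"isx":93,"lz":64,"vwj":67}
After op 19 (replace /isx 84): {"cel":60,"gw":44,"isx":84,"lz":64,"vwj":67}
After op 20 (replace /isx 91): {"cel":60,"gw":44,"isx":91,"lz":64,"vwj":67}
After op 21 (add /cel 64): {"cel":64,"gw":44,"isx":91,"lz":64,"vwj":67}

Answer: {"cel":64,"gw":44,"isx":91,"lz":64,"vwj":67}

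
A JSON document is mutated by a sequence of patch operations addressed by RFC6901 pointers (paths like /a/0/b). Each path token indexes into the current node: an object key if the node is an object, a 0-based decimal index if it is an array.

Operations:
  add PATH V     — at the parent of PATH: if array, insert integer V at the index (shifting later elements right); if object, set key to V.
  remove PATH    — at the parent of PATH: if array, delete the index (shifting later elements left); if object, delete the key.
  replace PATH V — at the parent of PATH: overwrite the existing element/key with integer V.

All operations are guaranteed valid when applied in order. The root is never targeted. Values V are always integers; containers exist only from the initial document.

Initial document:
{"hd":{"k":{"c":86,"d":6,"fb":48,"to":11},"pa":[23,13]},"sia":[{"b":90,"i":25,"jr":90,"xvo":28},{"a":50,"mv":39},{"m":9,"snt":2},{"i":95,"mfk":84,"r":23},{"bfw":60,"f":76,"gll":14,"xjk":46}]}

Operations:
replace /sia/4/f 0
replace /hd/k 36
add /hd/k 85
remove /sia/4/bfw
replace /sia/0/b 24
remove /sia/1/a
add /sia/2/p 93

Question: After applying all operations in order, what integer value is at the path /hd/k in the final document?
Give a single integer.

Answer: 85

Derivation:
After op 1 (replace /sia/4/f 0): {"hd":{"k":{"c":86,"d":6,"fb":48,"to":11},"pa":[23,13]},"sia":[{"b":90,"i":25,"jr":90,"xvo":28},{"a":50,"mv":39},{"m":9,"snt":2},{"i":95,"mfk":84,"r":23},{"bfw":60,"f":0,"gll":14,"xjk":46}]}
After op 2 (replace /hd/k 36): {"hd":{"k":36,"pa":[23,13]},"sia":[{"b":90,"i":25,"jr":90,"xvo":28},{"a":50,"mv":39},{"m":9,"snt":2},{"i":95,"mfk":84,"r":23},{"bfw":60,"f":0,"gll":14,"xjk":46}]}
After op 3 (add /hd/k 85): {"hd":{"k":85,"pa":[23,13]},"sia":[{"b":90,"i":25,"jr":90,"xvo":28},{"a":50,"mv":39},{"m":9,"snt":2},{"i":95,"mfk":84,"r":23},{"bfw":60,"f":0,"gll":14,"xjk":46}]}
After op 4 (remove /sia/4/bfw): {"hd":{"k":85,"pa":[23,13]},"sia":[{"b":90,"i":25,"jr":90,"xvo":28},{"a":50,"mv":39},{"m":9,"snt":2},{"i":95,"mfk":84,"r":23},{"f":0,"gll":14,"xjk":46}]}
After op 5 (replace /sia/0/b 24): {"hd":{"k":85,"pa":[23,13]},"sia":[{"b":24,"i":25,"jr":90,"xvo":28},{"a":50,"mv":39},{"m":9,"snt":2},{"i":95,"mfk":84,"r":23},{"f":0,"gll":14,"xjk":46}]}
After op 6 (remove /sia/1/a): {"hd":{"k":85,"pa":[23,13]},"sia":[{"b":24,"i":25,"jr":90,"xvo":28},{"mv":39},{"m":9,"snt":2},{"i":95,"mfk":84,"r":23},{"f":0,"gll":14,"xjk":46}]}
After op 7 (add /sia/2/p 93): {"hd":{"k":85,"pa":[23,13]},"sia":[{"b":24,"i":25,"jr":90,"xvo":28},{"mv":39},{"m":9,"p":93,"snt":2},{"i":95,"mfk":84,"r":23},{"f":0,"gll":14,"xjk":46}]}
Value at /hd/k: 85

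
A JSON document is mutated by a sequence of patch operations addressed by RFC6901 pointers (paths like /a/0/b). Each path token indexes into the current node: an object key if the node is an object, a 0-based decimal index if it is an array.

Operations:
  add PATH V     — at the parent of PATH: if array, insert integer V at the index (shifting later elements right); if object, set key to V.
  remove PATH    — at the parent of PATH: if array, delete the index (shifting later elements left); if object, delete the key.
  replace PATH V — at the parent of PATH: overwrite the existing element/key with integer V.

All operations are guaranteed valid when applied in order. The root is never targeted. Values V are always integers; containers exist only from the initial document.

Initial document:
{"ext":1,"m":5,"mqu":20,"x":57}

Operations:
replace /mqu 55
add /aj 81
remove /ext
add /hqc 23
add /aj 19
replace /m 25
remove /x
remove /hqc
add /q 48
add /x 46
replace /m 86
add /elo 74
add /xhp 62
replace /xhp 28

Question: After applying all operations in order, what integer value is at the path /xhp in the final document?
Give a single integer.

Answer: 28

Derivation:
After op 1 (replace /mqu 55): {"ext":1,"m":5,"mqu":55,"x":57}
After op 2 (add /aj 81): {"aj":81,"ext":1,"m":5,"mqu":55,"x":57}
After op 3 (remove /ext): {"aj":81,"m":5,"mqu":55,"x":57}
After op 4 (add /hqc 23): {"aj":81,"hqc":23,"m":5,"mqu":55,"x":57}
After op 5 (add /aj 19): {"aj":19,"hqc":23,"m":5,"mqu":55,"x":57}
After op 6 (replace /m 25): {"aj":19,"hqc":23,"m":25,"mqu":55,"x":57}
After op 7 (remove /x): {"aj":19,"hqc":23,"m":25,"mqu":55}
After op 8 (remove /hqc): {"aj":19,"m":25,"mqu":55}
After op 9 (add /q 48): {"aj":19,"m":25,"mqu":55,"q":48}
After op 10 (add /x 46): {"aj":19,"m":25,"mqu":55,"q":48,"x":46}
After op 11 (replace /m 86): {"aj":19,"m":86,"mqu":55,"q":48,"x":46}
After op 12 (add /elo 74): {"aj":19,"elo":74,"m":86,"mqu":55,"q":48,"x":46}
After op 13 (add /xhp 62): {"aj":19,"elo":74,"m":86,"mqu":55,"q":48,"x":46,"xhp":62}
After op 14 (replace /xhp 28): {"aj":19,"elo":74,"m":86,"mqu":55,"q":48,"x":46,"xhp":28}
Value at /xhp: 28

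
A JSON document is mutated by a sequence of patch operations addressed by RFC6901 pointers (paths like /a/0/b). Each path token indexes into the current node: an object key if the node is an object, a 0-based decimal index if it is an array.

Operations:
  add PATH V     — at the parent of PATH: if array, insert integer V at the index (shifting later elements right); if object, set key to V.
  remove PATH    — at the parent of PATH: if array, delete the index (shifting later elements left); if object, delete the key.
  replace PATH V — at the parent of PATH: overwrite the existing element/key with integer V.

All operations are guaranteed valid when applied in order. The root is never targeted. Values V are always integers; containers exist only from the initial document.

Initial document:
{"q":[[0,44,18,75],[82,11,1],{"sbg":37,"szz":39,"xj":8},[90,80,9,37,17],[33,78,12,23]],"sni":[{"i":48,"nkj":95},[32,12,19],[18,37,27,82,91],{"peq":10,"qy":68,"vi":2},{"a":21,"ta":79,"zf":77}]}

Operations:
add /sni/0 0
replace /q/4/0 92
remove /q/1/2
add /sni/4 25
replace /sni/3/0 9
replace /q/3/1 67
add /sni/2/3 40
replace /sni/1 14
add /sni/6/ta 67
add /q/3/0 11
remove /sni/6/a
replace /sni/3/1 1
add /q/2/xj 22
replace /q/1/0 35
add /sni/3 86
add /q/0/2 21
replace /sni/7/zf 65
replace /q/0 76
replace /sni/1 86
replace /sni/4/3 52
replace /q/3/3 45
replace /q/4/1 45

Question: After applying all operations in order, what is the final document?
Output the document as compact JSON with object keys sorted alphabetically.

After op 1 (add /sni/0 0): {"q":[[0,44,18,75],[82,11,1],{"sbg":37,"szz":39,"xj":8},[90,80,9,37,17],[33,78,12,23]],"sni":[0,{"i":48,"nkj":95},[32,12,19],[18,37,27,82,91],{"peq":10,"qy":68,"vi":2},{"a":21,"ta":79,"zf":77}]}
After op 2 (replace /q/4/0 92): {"q":[[0,44,18,75],[82,11,1],{"sbg":37,"szz":39,"xj":8},[90,80,9,37,17],[92,78,12,23]],"sni":[0,{"i":48,"nkj":95},[32,12,19],[18,37,27,82,91],{"peq":10,"qy":68,"vi":2},{"a":21,"ta":79,"zf":77}]}
After op 3 (remove /q/1/2): {"q":[[0,44,18,75],[82,11],{"sbg":37,"szz":39,"xj":8},[90,80,9,37,17],[92,78,12,23]],"sni":[0,{"i":48,"nkj":95},[32,12,19],[18,37,27,82,91],{"peq":10,"qy":68,"vi":2},{"a":21,"ta":79,"zf":77}]}
After op 4 (add /sni/4 25): {"q":[[0,44,18,75],[82,11],{"sbg":37,"szz":39,"xj":8},[90,80,9,37,17],[92,78,12,23]],"sni":[0,{"i":48,"nkj":95},[32,12,19],[18,37,27,82,91],25,{"peq":10,"qy":68,"vi":2},{"a":21,"ta":79,"zf":77}]}
After op 5 (replace /sni/3/0 9): {"q":[[0,44,18,75],[82,11],{"sbg":37,"szz":39,"xj":8},[90,80,9,37,17],[92,78,12,23]],"sni":[0,{"i":48,"nkj":95},[32,12,19],[9,37,27,82,91],25,{"peq":10,"qy":68,"vi":2},{"a":21,"ta":79,"zf":77}]}
After op 6 (replace /q/3/1 67): {"q":[[0,44,18,75],[82,11],{"sbg":37,"szz":39,"xj":8},[90,67,9,37,17],[92,78,12,23]],"sni":[0,{"i":48,"nkj":95},[32,12,19],[9,37,27,82,91],25,{"peq":10,"qy":68,"vi":2},{"a":21,"ta":79,"zf":77}]}
After op 7 (add /sni/2/3 40): {"q":[[0,44,18,75],[82,11],{"sbg":37,"szz":39,"xj":8},[90,67,9,37,17],[92,78,12,23]],"sni":[0,{"i":48,"nkj":95},[32,12,19,40],[9,37,27,82,91],25,{"peq":10,"qy":68,"vi":2},{"a":21,"ta":79,"zf":77}]}
After op 8 (replace /sni/1 14): {"q":[[0,44,18,75],[82,11],{"sbg":37,"szz":39,"xj":8},[90,67,9,37,17],[92,78,12,23]],"sni":[0,14,[32,12,19,40],[9,37,27,82,91],25,{"peq":10,"qy":68,"vi":2},{"a":21,"ta":79,"zf":77}]}
After op 9 (add /sni/6/ta 67): {"q":[[0,44,18,75],[82,11],{"sbg":37,"szz":39,"xj":8},[90,67,9,37,17],[92,78,12,23]],"sni":[0,14,[32,12,19,40],[9,37,27,82,91],25,{"peq":10,"qy":68,"vi":2},{"a":21,"ta":67,"zf":77}]}
After op 10 (add /q/3/0 11): {"q":[[0,44,18,75],[82,11],{"sbg":37,"szz":39,"xj":8},[11,90,67,9,37,17],[92,78,12,23]],"sni":[0,14,[32,12,19,40],[9,37,27,82,91],25,{"peq":10,"qy":68,"vi":2},{"a":21,"ta":67,"zf":77}]}
After op 11 (remove /sni/6/a): {"q":[[0,44,18,75],[82,11],{"sbg":37,"szz":39,"xj":8},[11,90,67,9,37,17],[92,78,12,23]],"sni":[0,14,[32,12,19,40],[9,37,27,82,91],25,{"peq":10,"qy":68,"vi":2},{"ta":67,"zf":77}]}
After op 12 (replace /sni/3/1 1): {"q":[[0,44,18,75],[82,11],{"sbg":37,"szz":39,"xj":8},[11,90,67,9,37,17],[92,78,12,23]],"sni":[0,14,[32,12,19,40],[9,1,27,82,91],25,{"peq":10,"qy":68,"vi":2},{"ta":67,"zf":77}]}
After op 13 (add /q/2/xj 22): {"q":[[0,44,18,75],[82,11],{"sbg":37,"szz":39,"xj":22},[11,90,67,9,37,17],[92,78,12,23]],"sni":[0,14,[32,12,19,40],[9,1,27,82,91],25,{"peq":10,"qy":68,"vi":2},{"ta":67,"zf":77}]}
After op 14 (replace /q/1/0 35): {"q":[[0,44,18,75],[35,11],{"sbg":37,"szz":39,"xj":22},[11,90,67,9,37,17],[92,78,12,23]],"sni":[0,14,[32,12,19,40],[9,1,27,82,91],25,{"peq":10,"qy":68,"vi":2},{"ta":67,"zf":77}]}
After op 15 (add /sni/3 86): {"q":[[0,44,18,75],[35,11],{"sbg":37,"szz":39,"xj":22},[11,90,67,9,37,17],[92,78,12,23]],"sni":[0,14,[32,12,19,40],86,[9,1,27,82,91],25,{"peq":10,"qy":68,"vi":2},{"ta":67,"zf":77}]}
After op 16 (add /q/0/2 21): {"q":[[0,44,21,18,75],[35,11],{"sbg":37,"szz":39,"xj":22},[11,90,67,9,37,17],[92,78,12,23]],"sni":[0,14,[32,12,19,40],86,[9,1,27,82,91],25,{"peq":10,"qy":68,"vi":2},{"ta":67,"zf":77}]}
After op 17 (replace /sni/7/zf 65): {"q":[[0,44,21,18,75],[35,11],{"sbg":37,"szz":39,"xj":22},[11,90,67,9,37,17],[92,78,12,23]],"sni":[0,14,[32,12,19,40],86,[9,1,27,82,91],25,{"peq":10,"qy":68,"vi":2},{"ta":67,"zf":65}]}
After op 18 (replace /q/0 76): {"q":[76,[35,11],{"sbg":37,"szz":39,"xj":22},[11,90,67,9,37,17],[92,78,12,23]],"sni":[0,14,[32,12,19,40],86,[9,1,27,82,91],25,{"peq":10,"qy":68,"vi":2},{"ta":67,"zf":65}]}
After op 19 (replace /sni/1 86): {"q":[76,[35,11],{"sbg":37,"szz":39,"xj":22},[11,90,67,9,37,17],[92,78,12,23]],"sni":[0,86,[32,12,19,40],86,[9,1,27,82,91],25,{"peq":10,"qy":68,"vi":2},{"ta":67,"zf":65}]}
After op 20 (replace /sni/4/3 52): {"q":[76,[35,11],{"sbg":37,"szz":39,"xj":22},[11,90,67,9,37,17],[92,78,12,23]],"sni":[0,86,[32,12,19,40],86,[9,1,27,52,91],25,{"peq":10,"qy":68,"vi":2},{"ta":67,"zf":65}]}
After op 21 (replace /q/3/3 45): {"q":[76,[35,11],{"sbg":37,"szz":39,"xj":22},[11,90,67,45,37,17],[92,78,12,23]],"sni":[0,86,[32,12,19,40],86,[9,1,27,52,91],25,{"peq":10,"qy":68,"vi":2},{"ta":67,"zf":65}]}
After op 22 (replace /q/4/1 45): {"q":[76,[35,11],{"sbg":37,"szz":39,"xj":22},[11,90,67,45,37,17],[92,45,12,23]],"sni":[0,86,[32,12,19,40],86,[9,1,27,52,91],25,{"peq":10,"qy":68,"vi":2},{"ta":67,"zf":65}]}

Answer: {"q":[76,[35,11],{"sbg":37,"szz":39,"xj":22},[11,90,67,45,37,17],[92,45,12,23]],"sni":[0,86,[32,12,19,40],86,[9,1,27,52,91],25,{"peq":10,"qy":68,"vi":2},{"ta":67,"zf":65}]}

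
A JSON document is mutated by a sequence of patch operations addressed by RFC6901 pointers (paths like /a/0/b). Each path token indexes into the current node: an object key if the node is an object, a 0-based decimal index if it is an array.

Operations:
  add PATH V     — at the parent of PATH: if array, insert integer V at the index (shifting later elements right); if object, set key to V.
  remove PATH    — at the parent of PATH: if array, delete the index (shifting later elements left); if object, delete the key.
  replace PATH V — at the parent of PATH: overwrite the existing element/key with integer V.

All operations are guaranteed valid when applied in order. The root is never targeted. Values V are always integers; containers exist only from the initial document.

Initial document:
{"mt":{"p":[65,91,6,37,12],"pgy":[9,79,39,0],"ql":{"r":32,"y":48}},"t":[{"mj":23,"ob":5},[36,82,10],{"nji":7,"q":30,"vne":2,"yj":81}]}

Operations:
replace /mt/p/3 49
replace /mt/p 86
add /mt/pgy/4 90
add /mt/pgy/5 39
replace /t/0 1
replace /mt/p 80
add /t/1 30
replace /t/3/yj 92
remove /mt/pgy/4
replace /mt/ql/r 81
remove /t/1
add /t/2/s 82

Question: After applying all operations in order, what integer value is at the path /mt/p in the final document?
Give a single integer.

After op 1 (replace /mt/p/3 49): {"mt":{"p":[65,91,6,49,12],"pgy":[9,79,39,0],"ql":{"r":32,"y":48}},"t":[{"mj":23,"ob":5},[36,82,10],{"nji":7,"q":30,"vne":2,"yj":81}]}
After op 2 (replace /mt/p 86): {"mt":{"p":86,"pgy":[9,79,39,0],"ql":{"r":32,"y":48}},"t":[{"mj":23,"ob":5},[36,82,10],{"nji":7,"q":30,"vne":2,"yj":81}]}
After op 3 (add /mt/pgy/4 90): {"mt":{"p":86,"pgy":[9,79,39,0,90],"ql":{"r":32,"y":48}},"t":[{"mj":23,"ob":5},[36,82,10],{"nji":7,"q":30,"vne":2,"yj":81}]}
After op 4 (add /mt/pgy/5 39): {"mt":{"p":86,"pgy":[9,79,39,0,90,39],"ql":{"r":32,"y":48}},"t":[{"mj":23,"ob":5},[36,82,10],{"nji":7,"q":30,"vne":2,"yj":81}]}
After op 5 (replace /t/0 1): {"mt":{"p":86,"pgy":[9,79,39,0,90,39],"ql":{"r":32,"y":48}},"t":[1,[36,82,10],{"nji":7,"q":30,"vne":2,"yj":81}]}
After op 6 (replace /mt/p 80): {"mt":{"p":80,"pgy":[9,79,39,0,90,39],"ql":{"r":32,"y":48}},"t":[1,[36,82,10],{"nji":7,"q":30,"vne":2,"yj":81}]}
After op 7 (add /t/1 30): {"mt":{"p":80,"pgy":[9,79,39,0,90,39],"ql":{"r":32,"y":48}},"t":[1,30,[36,82,10],{"nji":7,"q":30,"vne":2,"yj":81}]}
After op 8 (replace /t/3/yj 92): {"mt":{"p":80,"pgy":[9,79,39,0,90,39],"ql":{"r":32,"y":48}},"t":[1,30,[36,82,10],{"nji":7,"q":30,"vne":2,"yj":92}]}
After op 9 (remove /mt/pgy/4): {"mt":{"p":80,"pgy":[9,79,39,0,39],"ql":{"r":32,"y":48}},"t":[1,30,[36,82,10],{"nji":7,"q":30,"vne":2,"yj":92}]}
After op 10 (replace /mt/ql/r 81): {"mt":{"p":80,"pgy":[9,79,39,0,39],"ql":{"r":81,"y":48}},"t":[1,30,[36,82,10],{"nji":7,"q":30,"vne":2,"yj":92}]}
After op 11 (remove /t/1): {"mt":{"p":80,"pgy":[9,79,39,0,39],"ql":{"r":81,"y":48}},"t":[1,[36,82,10],{"nji":7,"q":30,"vne":2,"yj":92}]}
After op 12 (add /t/2/s 82): {"mt":{"p":80,"pgy":[9,79,39,0,39],"ql":{"r":81,"y":48}},"t":[1,[36,82,10],{"nji":7,"q":30,"s":82,"vne":2,"yj":92}]}
Value at /mt/p: 80

Answer: 80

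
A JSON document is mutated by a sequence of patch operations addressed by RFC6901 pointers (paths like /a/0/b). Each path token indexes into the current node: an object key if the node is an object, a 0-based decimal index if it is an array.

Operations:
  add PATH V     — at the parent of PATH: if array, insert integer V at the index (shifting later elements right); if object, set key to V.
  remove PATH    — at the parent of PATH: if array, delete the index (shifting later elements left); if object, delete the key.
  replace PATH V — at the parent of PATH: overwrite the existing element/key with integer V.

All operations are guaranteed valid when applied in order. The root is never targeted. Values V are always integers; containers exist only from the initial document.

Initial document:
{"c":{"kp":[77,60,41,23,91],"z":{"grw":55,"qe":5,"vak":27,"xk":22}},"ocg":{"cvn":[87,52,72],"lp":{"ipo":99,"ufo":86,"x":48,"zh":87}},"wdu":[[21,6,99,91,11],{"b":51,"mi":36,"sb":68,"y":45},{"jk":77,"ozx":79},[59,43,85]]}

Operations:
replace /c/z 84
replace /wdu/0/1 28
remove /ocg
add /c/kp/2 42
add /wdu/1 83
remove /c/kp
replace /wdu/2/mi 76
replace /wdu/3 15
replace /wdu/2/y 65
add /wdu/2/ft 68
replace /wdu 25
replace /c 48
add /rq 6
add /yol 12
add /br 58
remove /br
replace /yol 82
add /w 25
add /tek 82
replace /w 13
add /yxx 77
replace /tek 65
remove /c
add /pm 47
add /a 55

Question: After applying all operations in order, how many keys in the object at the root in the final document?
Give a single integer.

Answer: 8

Derivation:
After op 1 (replace /c/z 84): {"c":{"kp":[77,60,41,23,91],"z":84},"ocg":{"cvn":[87,52,72],"lp":{"ipo":99,"ufo":86,"x":48,"zh":87}},"wdu":[[21,6,99,91,11],{"b":51,"mi":36,"sb":68,"y":45},{"jk":77,"ozx":79},[59,43,85]]}
After op 2 (replace /wdu/0/1 28): {"c":{"kp":[77,60,41,23,91],"z":84},"ocg":{"cvn":[87,52,72],"lp":{"ipo":99,"ufo":86,"x":48,"zh":87}},"wdu":[[21,28,99,91,11],{"b":51,"mi":36,"sb":68,"y":45},{"jk":77,"ozx":79},[59,43,85]]}
After op 3 (remove /ocg): {"c":{"kp":[77,60,41,23,91],"z":84},"wdu":[[21,28,99,91,11],{"b":51,"mi":36,"sb":68,"y":45},{"jk":77,"ozx":79},[59,43,85]]}
After op 4 (add /c/kp/2 42): {"c":{"kp":[77,60,42,41,23,91],"z":84},"wdu":[[21,28,99,91,11],{"b":51,"mi":36,"sb":68,"y":45},{"jk":77,"ozx":79},[59,43,85]]}
After op 5 (add /wdu/1 83): {"c":{"kp":[77,60,42,41,23,91],"z":84},"wdu":[[21,28,99,91,11],83,{"b":51,"mi":36,"sb":68,"y":45},{"jk":77,"ozx":79},[59,43,85]]}
After op 6 (remove /c/kp): {"c":{"z":84},"wdu":[[21,28,99,91,11],83,{"b":51,"mi":36,"sb":68,"y":45},{"jk":77,"ozx":79},[59,43,85]]}
After op 7 (replace /wdu/2/mi 76): {"c":{"z":84},"wdu":[[21,28,99,91,11],83,{"b":51,"mi":76,"sb":68,"y":45},{"jk":77,"ozx":79},[59,43,85]]}
After op 8 (replace /wdu/3 15): {"c":{"z":84},"wdu":[[21,28,99,91,11],83,{"b":51,"mi":76,"sb":68,"y":45},15,[59,43,85]]}
After op 9 (replace /wdu/2/y 65): {"c":{"z":84},"wdu":[[21,28,99,91,11],83,{"b":51,"mi":76,"sb":68,"y":65},15,[59,43,85]]}
After op 10 (add /wdu/2/ft 68): {"c":{"z":84},"wdu":[[21,28,99,91,11],83,{"b":51,"ft":68,"mi":76,"sb":68,"y":65},15,[59,43,85]]}
After op 11 (replace /wdu 25): {"c":{"z":84},"wdu":25}
After op 12 (replace /c 48): {"c":48,"wdu":25}
After op 13 (add /rq 6): {"c":48,"rq":6,"wdu":25}
After op 14 (add /yol 12): {"c":48,"rq":6,"wdu":25,"yol":12}
After op 15 (add /br 58): {"br":58,"c":48,"rq":6,"wdu":25,"yol":12}
After op 16 (remove /br): {"c":48,"rq":6,"wdu":25,"yol":12}
After op 17 (replace /yol 82): {"c":48,"rq":6,"wdu":25,"yol":82}
After op 18 (add /w 25): {"c":48,"rq":6,"w":25,"wdu":25,"yol":82}
After op 19 (add /tek 82): {"c":48,"rq":6,"tek":82,"w":25,"wdu":25,"yol":82}
After op 20 (replace /w 13): {"c":48,"rq":6,"tek":82,"w":13,"wdu":25,"yol":82}
After op 21 (add /yxx 77): {"c":48,"rq":6,"tek":82,"w":13,"wdu":25,"yol":82,"yxx":77}
After op 22 (replace /tek 65): {"c":48,"rq":6,"tek":65,"w":13,"wdu":25,"yol":82,"yxx":77}
After op 23 (remove /c): {"rq":6,"tek":65,"w":13,"wdu":25,"yol":82,"yxx":77}
After op 24 (add /pm 47): {"pm":47,"rq":6,"tek":65,"w":13,"wdu":25,"yol":82,"yxx":77}
After op 25 (add /a 55): {"a":55,"pm":47,"rq":6,"tek":65,"w":13,"wdu":25,"yol":82,"yxx":77}
Size at the root: 8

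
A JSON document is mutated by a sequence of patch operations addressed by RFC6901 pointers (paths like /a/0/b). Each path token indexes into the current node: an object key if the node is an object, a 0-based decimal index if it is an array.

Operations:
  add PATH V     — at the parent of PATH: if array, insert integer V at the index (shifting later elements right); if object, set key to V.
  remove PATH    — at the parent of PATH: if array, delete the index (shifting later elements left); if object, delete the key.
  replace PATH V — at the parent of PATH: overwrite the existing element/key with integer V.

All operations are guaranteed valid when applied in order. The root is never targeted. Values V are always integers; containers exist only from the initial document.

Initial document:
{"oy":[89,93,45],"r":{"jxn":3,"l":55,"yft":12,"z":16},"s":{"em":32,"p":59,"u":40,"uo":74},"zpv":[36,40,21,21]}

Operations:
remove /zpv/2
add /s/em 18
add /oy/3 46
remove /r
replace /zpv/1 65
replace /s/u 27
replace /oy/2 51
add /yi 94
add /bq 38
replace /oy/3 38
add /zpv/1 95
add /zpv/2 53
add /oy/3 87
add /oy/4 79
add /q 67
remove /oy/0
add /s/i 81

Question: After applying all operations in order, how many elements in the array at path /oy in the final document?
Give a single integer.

After op 1 (remove /zpv/2): {"oy":[89,93,45],"r":{"jxn":3,"l":55,"yft":12,"z":16},"s":{"em":32,"p":59,"u":40,"uo":74},"zpv":[36,40,21]}
After op 2 (add /s/em 18): {"oy":[89,93,45],"r":{"jxn":3,"l":55,"yft":12,"z":16},"s":{"em":18,"p":59,"u":40,"uo":74},"zpv":[36,40,21]}
After op 3 (add /oy/3 46): {"oy":[89,93,45,46],"r":{"jxn":3,"l":55,"yft":12,"z":16},"s":{"em":18,"p":59,"u":40,"uo":74},"zpv":[36,40,21]}
After op 4 (remove /r): {"oy":[89,93,45,46],"s":{"em":18,"p":59,"u":40,"uo":74},"zpv":[36,40,21]}
After op 5 (replace /zpv/1 65): {"oy":[89,93,45,46],"s":{"em":18,"p":59,"u":40,"uo":74},"zpv":[36,65,21]}
After op 6 (replace /s/u 27): {"oy":[89,93,45,46],"s":{"em":18,"p":59,"u":27,"uo":74},"zpv":[36,65,21]}
After op 7 (replace /oy/2 51): {"oy":[89,93,51,46],"s":{"em":18,"p":59,"u":27,"uo":74},"zpv":[36,65,21]}
After op 8 (add /yi 94): {"oy":[89,93,51,46],"s":{"em":18,"p":59,"u":27,"uo":74},"yi":94,"zpv":[36,65,21]}
After op 9 (add /bq 38): {"bq":38,"oy":[89,93,51,46],"s":{"em":18,"p":59,"u":27,"uo":74},"yi":94,"zpv":[36,65,21]}
After op 10 (replace /oy/3 38): {"bq":38,"oy":[89,93,51,38],"s":{"em":18,"p":59,"u":27,"uo":74},"yi":94,"zpv":[36,65,21]}
After op 11 (add /zpv/1 95): {"bq":38,"oy":[89,93,51,38],"s":{"em":18,"p":59,"u":27,"uo":74},"yi":94,"zpv":[36,95,65,21]}
After op 12 (add /zpv/2 53): {"bq":38,"oy":[89,93,51,38],"s":{"em":18,"p":59,"u":27,"uo":74},"yi":94,"zpv":[36,95,53,65,21]}
After op 13 (add /oy/3 87): {"bq":38,"oy":[89,93,51,87,38],"s":{"em":18,"p":59,"u":27,"uo":74},"yi":94,"zpv":[36,95,53,65,21]}
After op 14 (add /oy/4 79): {"bq":38,"oy":[89,93,51,87,79,38],"s":{"em":18,"p":59,"u":27,"uo":74},"yi":94,"zpv":[36,95,53,65,21]}
After op 15 (add /q 67): {"bq":38,"oy":[89,93,51,87,79,38],"q":67,"s":{"em":18,"p":59,"u":27,"uo":74},"yi":94,"zpv":[36,95,53,65,21]}
After op 16 (remove /oy/0): {"bq":38,"oy":[93,51,87,79,38],"q":67,"s":{"em":18,"p":59,"u":27,"uo":74},"yi":94,"zpv":[36,95,53,65,21]}
After op 17 (add /s/i 81): {"bq":38,"oy":[93,51,87,79,38],"q":67,"s":{"em":18,"i":81,"p":59,"u":27,"uo":74},"yi":94,"zpv":[36,95,53,65,21]}
Size at path /oy: 5

Answer: 5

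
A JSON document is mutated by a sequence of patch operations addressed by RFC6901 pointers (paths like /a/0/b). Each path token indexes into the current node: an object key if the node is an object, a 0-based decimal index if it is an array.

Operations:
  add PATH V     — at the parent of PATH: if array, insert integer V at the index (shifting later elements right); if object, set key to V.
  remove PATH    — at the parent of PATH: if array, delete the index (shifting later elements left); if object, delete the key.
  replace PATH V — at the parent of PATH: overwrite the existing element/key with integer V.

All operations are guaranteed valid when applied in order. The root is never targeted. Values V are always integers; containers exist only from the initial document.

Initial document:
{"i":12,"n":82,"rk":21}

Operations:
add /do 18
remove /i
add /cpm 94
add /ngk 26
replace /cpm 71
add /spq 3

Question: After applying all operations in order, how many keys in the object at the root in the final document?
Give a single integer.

Answer: 6

Derivation:
After op 1 (add /do 18): {"do":18,"i":12,"n":82,"rk":21}
After op 2 (remove /i): {"do":18,"n":82,"rk":21}
After op 3 (add /cpm 94): {"cpm":94,"do":18,"n":82,"rk":21}
After op 4 (add /ngk 26): {"cpm":94,"do":18,"n":82,"ngk":26,"rk":21}
After op 5 (replace /cpm 71): {"cpm":71,"do":18,"n":82,"ngk":26,"rk":21}
After op 6 (add /spq 3): {"cpm":71,"do":18,"n":82,"ngk":26,"rk":21,"spq":3}
Size at the root: 6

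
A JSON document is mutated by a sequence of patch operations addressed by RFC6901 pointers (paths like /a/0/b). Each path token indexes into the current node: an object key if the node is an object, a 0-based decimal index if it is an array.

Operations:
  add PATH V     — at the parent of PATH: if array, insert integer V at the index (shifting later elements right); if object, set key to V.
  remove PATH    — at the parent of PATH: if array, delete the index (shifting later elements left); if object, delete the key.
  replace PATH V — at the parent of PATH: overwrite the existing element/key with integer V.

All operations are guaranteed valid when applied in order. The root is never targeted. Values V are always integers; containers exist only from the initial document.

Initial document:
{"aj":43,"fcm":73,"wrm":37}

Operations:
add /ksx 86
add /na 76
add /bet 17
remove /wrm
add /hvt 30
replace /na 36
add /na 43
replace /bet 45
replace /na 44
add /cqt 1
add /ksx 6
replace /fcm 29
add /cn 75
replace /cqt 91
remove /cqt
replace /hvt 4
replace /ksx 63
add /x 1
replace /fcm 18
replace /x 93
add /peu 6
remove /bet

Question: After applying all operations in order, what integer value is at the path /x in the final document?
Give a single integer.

After op 1 (add /ksx 86): {"aj":43,"fcm":73,"ksx":86,"wrm":37}
After op 2 (add /na 76): {"aj":43,"fcm":73,"ksx":86,"na":76,"wrm":37}
After op 3 (add /bet 17): {"aj":43,"bet":17,"fcm":73,"ksx":86,"na":76,"wrm":37}
After op 4 (remove /wrm): {"aj":43,"bet":17,"fcm":73,"ksx":86,"na":76}
After op 5 (add /hvt 30): {"aj":43,"bet":17,"fcm":73,"hvt":30,"ksx":86,"na":76}
After op 6 (replace /na 36): {"aj":43,"bet":17,"fcm":73,"hvt":30,"ksx":86,"na":36}
After op 7 (add /na 43): {"aj":43,"bet":17,"fcm":73,"hvt":30,"ksx":86,"na":43}
After op 8 (replace /bet 45): {"aj":43,"bet":45,"fcm":73,"hvt":30,"ksx":86,"na":43}
After op 9 (replace /na 44): {"aj":43,"bet":45,"fcm":73,"hvt":30,"ksx":86,"na":44}
After op 10 (add /cqt 1): {"aj":43,"bet":45,"cqt":1,"fcm":73,"hvt":30,"ksx":86,"na":44}
After op 11 (add /ksx 6): {"aj":43,"bet":45,"cqt":1,"fcm":73,"hvt":30,"ksx":6,"na":44}
After op 12 (replace /fcm 29): {"aj":43,"bet":45,"cqt":1,"fcm":29,"hvt":30,"ksx":6,"na":44}
After op 13 (add /cn 75): {"aj":43,"bet":45,"cn":75,"cqt":1,"fcm":29,"hvt":30,"ksx":6,"na":44}
After op 14 (replace /cqt 91): {"aj":43,"bet":45,"cn":75,"cqt":91,"fcm":29,"hvt":30,"ksx":6,"na":44}
After op 15 (remove /cqt): {"aj":43,"bet":45,"cn":75,"fcm":29,"hvt":30,"ksx":6,"na":44}
After op 16 (replace /hvt 4): {"aj":43,"bet":45,"cn":75,"fcm":29,"hvt":4,"ksx":6,"na":44}
After op 17 (replace /ksx 63): {"aj":43,"bet":45,"cn":75,"fcm":29,"hvt":4,"ksx":63,"na":44}
After op 18 (add /x 1): {"aj":43,"bet":45,"cn":75,"fcm":29,"hvt":4,"ksx":63,"na":44,"x":1}
After op 19 (replace /fcm 18): {"aj":43,"bet":45,"cn":75,"fcm":18,"hvt":4,"ksx":63,"na":44,"x":1}
After op 20 (replace /x 93): {"aj":43,"bet":45,"cn":75,"fcm":18,"hvt":4,"ksx":63,"na":44,"x":93}
After op 21 (add /peu 6): {"aj":43,"bet":45,"cn":75,"fcm":18,"hvt":4,"ksx":63,"na":44,"peu":6,"x":93}
After op 22 (remove /bet): {"aj":43,"cn":75,"fcm":18,"hvt":4,"ksx":63,"na":44,"peu":6,"x":93}
Value at /x: 93

Answer: 93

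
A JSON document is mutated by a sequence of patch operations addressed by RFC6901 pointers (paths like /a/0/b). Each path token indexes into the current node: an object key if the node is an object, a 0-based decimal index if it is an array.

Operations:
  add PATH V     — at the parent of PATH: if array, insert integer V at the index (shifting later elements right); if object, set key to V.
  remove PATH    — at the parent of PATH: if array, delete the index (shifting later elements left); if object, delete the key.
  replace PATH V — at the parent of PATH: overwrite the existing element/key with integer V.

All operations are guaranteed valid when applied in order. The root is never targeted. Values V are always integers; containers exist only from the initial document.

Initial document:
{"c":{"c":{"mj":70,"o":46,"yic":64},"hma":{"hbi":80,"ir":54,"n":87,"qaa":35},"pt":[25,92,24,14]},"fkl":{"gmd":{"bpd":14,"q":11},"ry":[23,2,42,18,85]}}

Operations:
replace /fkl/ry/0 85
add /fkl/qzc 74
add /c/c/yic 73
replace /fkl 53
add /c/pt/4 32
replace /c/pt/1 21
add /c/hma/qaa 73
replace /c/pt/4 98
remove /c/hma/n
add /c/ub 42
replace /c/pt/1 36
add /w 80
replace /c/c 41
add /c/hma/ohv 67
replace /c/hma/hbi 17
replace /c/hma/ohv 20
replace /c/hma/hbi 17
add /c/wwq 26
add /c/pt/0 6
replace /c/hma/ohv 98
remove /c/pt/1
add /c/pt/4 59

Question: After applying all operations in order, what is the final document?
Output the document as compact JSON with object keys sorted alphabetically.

After op 1 (replace /fkl/ry/0 85): {"c":{"c":{"mj":70,"o":46,"yic":64},"hma":{"hbi":80,"ir":54,"n":87,"qaa":35},"pt":[25,92,24,14]},"fkl":{"gmd":{"bpd":14,"q":11},"ry":[85,2,42,18,85]}}
After op 2 (add /fkl/qzc 74): {"c":{"c":{"mj":70,"o":46,"yic":64},"hma":{"hbi":80,"ir":54,"n":87,"qaa":35},"pt":[25,92,24,14]},"fkl":{"gmd":{"bpd":14,"q":11},"qzc":74,"ry":[85,2,42,18,85]}}
After op 3 (add /c/c/yic 73): {"c":{"c":{"mj":70,"o":46,"yic":73},"hma":{"hbi":80,"ir":54,"n":87,"qaa":35},"pt":[25,92,24,14]},"fkl":{"gmd":{"bpd":14,"q":11},"qzc":74,"ry":[85,2,42,18,85]}}
After op 4 (replace /fkl 53): {"c":{"c":{"mj":70,"o":46,"yic":73},"hma":{"hbi":80,"ir":54,"n":87,"qaa":35},"pt":[25,92,24,14]},"fkl":53}
After op 5 (add /c/pt/4 32): {"c":{"c":{"mj":70,"o":46,"yic":73},"hma":{"hbi":80,"ir":54,"n":87,"qaa":35},"pt":[25,92,24,14,32]},"fkl":53}
After op 6 (replace /c/pt/1 21): {"c":{"c":{"mj":70,"o":46,"yic":73},"hma":{"hbi":80,"ir":54,"n":87,"qaa":35},"pt":[25,21,24,14,32]},"fkl":53}
After op 7 (add /c/hma/qaa 73): {"c":{"c":{"mj":70,"o":46,"yic":73},"hma":{"hbi":80,"ir":54,"n":87,"qaa":73},"pt":[25,21,24,14,32]},"fkl":53}
After op 8 (replace /c/pt/4 98): {"c":{"c":{"mj":70,"o":46,"yic":73},"hma":{"hbi":80,"ir":54,"n":87,"qaa":73},"pt":[25,21,24,14,98]},"fkl":53}
After op 9 (remove /c/hma/n): {"c":{"c":{"mj":70,"o":46,"yic":73},"hma":{"hbi":80,"ir":54,"qaa":73},"pt":[25,21,24,14,98]},"fkl":53}
After op 10 (add /c/ub 42): {"c":{"c":{"mj":70,"o":46,"yic":73},"hma":{"hbi":80,"ir":54,"qaa":73},"pt":[25,21,24,14,98],"ub":42},"fkl":53}
After op 11 (replace /c/pt/1 36): {"c":{"c":{"mj":70,"o":46,"yic":73},"hma":{"hbi":80,"ir":54,"qaa":73},"pt":[25,36,24,14,98],"ub":42},"fkl":53}
After op 12 (add /w 80): {"c":{"c":{"mj":70,"o":46,"yic":73},"hma":{"hbi":80,"ir":54,"qaa":73},"pt":[25,36,24,14,98],"ub":42},"fkl":53,"w":80}
After op 13 (replace /c/c 41): {"c":{"c":41,"hma":{"hbi":80,"ir":54,"qaa":73},"pt":[25,36,24,14,98],"ub":42},"fkl":53,"w":80}
After op 14 (add /c/hma/ohv 67): {"c":{"c":41,"hma":{"hbi":80,"ir":54,"ohv":67,"qaa":73},"pt":[25,36,24,14,98],"ub":42},"fkl":53,"w":80}
After op 15 (replace /c/hma/hbi 17): {"c":{"c":41,"hma":{"hbi":17,"ir":54,"ohv":67,"qaa":73},"pt":[25,36,24,14,98],"ub":42},"fkl":53,"w":80}
After op 16 (replace /c/hma/ohv 20): {"c":{"c":41,"hma":{"hbi":17,"ir":54,"ohv":20,"qaa":73},"pt":[25,36,24,14,98],"ub":42},"fkl":53,"w":80}
After op 17 (replace /c/hma/hbi 17): {"c":{"c":41,"hma":{"hbi":17,"ir":54,"ohv":20,"qaa":73},"pt":[25,36,24,14,98],"ub":42},"fkl":53,"w":80}
After op 18 (add /c/wwq 26): {"c":{"c":41,"hma":{"hbi":17,"ir":54,"ohv":20,"qaa":73},"pt":[25,36,24,14,98],"ub":42,"wwq":26},"fkl":53,"w":80}
After op 19 (add /c/pt/0 6): {"c":{"c":41,"hma":{"hbi":17,"ir":54,"ohv":20,"qaa":73},"pt":[6,25,36,24,14,98],"ub":42,"wwq":26},"fkl":53,"w":80}
After op 20 (replace /c/hma/ohv 98): {"c":{"c":41,"hma":{"hbi":17,"ir":54,"ohv":98,"qaa":73},"pt":[6,25,36,24,14,98],"ub":42,"wwq":26},"fkl":53,"w":80}
After op 21 (remove /c/pt/1): {"c":{"c":41,"hma":{"hbi":17,"ir":54,"ohv":98,"qaa":73},"pt":[6,36,24,14,98],"ub":42,"wwq":26},"fkl":53,"w":80}
After op 22 (add /c/pt/4 59): {"c":{"c":41,"hma":{"hbi":17,"ir":54,"ohv":98,"qaa":73},"pt":[6,36,24,14,59,98],"ub":42,"wwq":26},"fkl":53,"w":80}

Answer: {"c":{"c":41,"hma":{"hbi":17,"ir":54,"ohv":98,"qaa":73},"pt":[6,36,24,14,59,98],"ub":42,"wwq":26},"fkl":53,"w":80}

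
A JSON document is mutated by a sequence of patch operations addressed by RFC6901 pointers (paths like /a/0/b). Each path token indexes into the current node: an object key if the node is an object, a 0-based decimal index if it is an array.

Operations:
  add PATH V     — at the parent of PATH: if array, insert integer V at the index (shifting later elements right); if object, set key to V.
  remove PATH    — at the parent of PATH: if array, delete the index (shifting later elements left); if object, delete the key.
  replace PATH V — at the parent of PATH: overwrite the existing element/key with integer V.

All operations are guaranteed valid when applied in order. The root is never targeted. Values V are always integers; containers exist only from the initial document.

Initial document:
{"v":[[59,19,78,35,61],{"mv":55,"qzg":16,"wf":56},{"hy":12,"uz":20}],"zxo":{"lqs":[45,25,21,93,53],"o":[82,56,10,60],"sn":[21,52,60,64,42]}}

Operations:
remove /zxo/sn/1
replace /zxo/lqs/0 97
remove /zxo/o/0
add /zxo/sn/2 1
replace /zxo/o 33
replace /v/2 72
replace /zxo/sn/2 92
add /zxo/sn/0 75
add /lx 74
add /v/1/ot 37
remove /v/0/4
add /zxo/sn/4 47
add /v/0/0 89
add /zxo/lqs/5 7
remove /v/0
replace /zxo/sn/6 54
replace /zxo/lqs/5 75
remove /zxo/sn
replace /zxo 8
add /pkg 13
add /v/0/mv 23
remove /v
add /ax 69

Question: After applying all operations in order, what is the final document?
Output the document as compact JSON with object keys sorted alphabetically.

Answer: {"ax":69,"lx":74,"pkg":13,"zxo":8}

Derivation:
After op 1 (remove /zxo/sn/1): {"v":[[59,19,78,35,61],{"mv":55,"qzg":16,"wf":56},{"hy":12,"uz":20}],"zxo":{"lqs":[45,25,21,93,53],"o":[82,56,10,60],"sn":[21,60,64,42]}}
After op 2 (replace /zxo/lqs/0 97): {"v":[[59,19,78,35,61],{"mv":55,"qzg":16,"wf":56},{"hy":12,"uz":20}],"zxo":{"lqs":[97,25,21,93,53],"o":[82,56,10,60],"sn":[21,60,64,42]}}
After op 3 (remove /zxo/o/0): {"v":[[59,19,78,35,61],{"mv":55,"qzg":16,"wf":56},{"hy":12,"uz":20}],"zxo":{"lqs":[97,25,21,93,53],"o":[56,10,60],"sn":[21,60,64,42]}}
After op 4 (add /zxo/sn/2 1): {"v":[[59,19,78,35,61],{"mv":55,"qzg":16,"wf":56},{"hy":12,"uz":20}],"zxo":{"lqs":[97,25,21,93,53],"o":[56,10,60],"sn":[21,60,1,64,42]}}
After op 5 (replace /zxo/o 33): {"v":[[59,19,78,35,61],{"mv":55,"qzg":16,"wf":56},{"hy":12,"uz":20}],"zxo":{"lqs":[97,25,21,93,53],"o":33,"sn":[21,60,1,64,42]}}
After op 6 (replace /v/2 72): {"v":[[59,19,78,35,61],{"mv":55,"qzg":16,"wf":56},72],"zxo":{"lqs":[97,25,21,93,53],"o":33,"sn":[21,60,1,64,42]}}
After op 7 (replace /zxo/sn/2 92): {"v":[[59,19,78,35,61],{"mv":55,"qzg":16,"wf":56},72],"zxo":{"lqs":[97,25,21,93,53],"o":33,"sn":[21,60,92,64,42]}}
After op 8 (add /zxo/sn/0 75): {"v":[[59,19,78,35,61],{"mv":55,"qzg":16,"wf":56},72],"zxo":{"lqs":[97,25,21,93,53],"o":33,"sn":[75,21,60,92,64,42]}}
After op 9 (add /lx 74): {"lx":74,"v":[[59,19,78,35,61],{"mv":55,"qzg":16,"wf":56},72],"zxo":{"lqs":[97,25,21,93,53],"o":33,"sn":[75,21,60,92,64,42]}}
After op 10 (add /v/1/ot 37): {"lx":74,"v":[[59,19,78,35,61],{"mv":55,"ot":37,"qzg":16,"wf":56},72],"zxo":{"lqs":[97,25,21,93,53],"o":33,"sn":[75,21,60,92,64,42]}}
After op 11 (remove /v/0/4): {"lx":74,"v":[[59,19,78,35],{"mv":55,"ot":37,"qzg":16,"wf":56},72],"zxo":{"lqs":[97,25,21,93,53],"o":33,"sn":[75,21,60,92,64,42]}}
After op 12 (add /zxo/sn/4 47): {"lx":74,"v":[[59,19,78,35],{"mv":55,"ot":37,"qzg":16,"wf":56},72],"zxo":{"lqs":[97,25,21,93,53],"o":33,"sn":[75,21,60,92,47,64,42]}}
After op 13 (add /v/0/0 89): {"lx":74,"v":[[89,59,19,78,35],{"mv":55,"ot":37,"qzg":16,"wf":56},72],"zxo":{"lqs":[97,25,21,93,53],"o":33,"sn":[75,21,60,92,47,64,42]}}
After op 14 (add /zxo/lqs/5 7): {"lx":74,"v":[[89,59,19,78,35],{"mv":55,"ot":37,"qzg":16,"wf":56},72],"zxo":{"lqs":[97,25,21,93,53,7],"o":33,"sn":[75,21,60,92,47,64,42]}}
After op 15 (remove /v/0): {"lx":74,"v":[{"mv":55,"ot":37,"qzg":16,"wf":56},72],"zxo":{"lqs":[97,25,21,93,53,7],"o":33,"sn":[75,21,60,92,47,64,42]}}
After op 16 (replace /zxo/sn/6 54): {"lx":74,"v":[{"mv":55,"ot":37,"qzg":16,"wf":56},72],"zxo":{"lqs":[97,25,21,93,53,7],"o":33,"sn":[75,21,60,92,47,64,54]}}
After op 17 (replace /zxo/lqs/5 75): {"lx":74,"v":[{"mv":55,"ot":37,"qzg":16,"wf":56},72],"zxo":{"lqs":[97,25,21,93,53,75],"o":33,"sn":[75,21,60,92,47,64,54]}}
After op 18 (remove /zxo/sn): {"lx":74,"v":[{"mv":55,"ot":37,"qzg":16,"wf":56},72],"zxo":{"lqs":[97,25,21,93,53,75],"o":33}}
After op 19 (replace /zxo 8): {"lx":74,"v":[{"mv":55,"ot":37,"qzg":16,"wf":56},72],"zxo":8}
After op 20 (add /pkg 13): {"lx":74,"pkg":13,"v":[{"mv":55,"ot":37,"qzg":16,"wf":56},72],"zxo":8}
After op 21 (add /v/0/mv 23): {"lx":74,"pkg":13,"v":[{"mv":23,"ot":37,"qzg":16,"wf":56},72],"zxo":8}
After op 22 (remove /v): {"lx":74,"pkg":13,"zxo":8}
After op 23 (add /ax 69): {"ax":69,"lx":74,"pkg":13,"zxo":8}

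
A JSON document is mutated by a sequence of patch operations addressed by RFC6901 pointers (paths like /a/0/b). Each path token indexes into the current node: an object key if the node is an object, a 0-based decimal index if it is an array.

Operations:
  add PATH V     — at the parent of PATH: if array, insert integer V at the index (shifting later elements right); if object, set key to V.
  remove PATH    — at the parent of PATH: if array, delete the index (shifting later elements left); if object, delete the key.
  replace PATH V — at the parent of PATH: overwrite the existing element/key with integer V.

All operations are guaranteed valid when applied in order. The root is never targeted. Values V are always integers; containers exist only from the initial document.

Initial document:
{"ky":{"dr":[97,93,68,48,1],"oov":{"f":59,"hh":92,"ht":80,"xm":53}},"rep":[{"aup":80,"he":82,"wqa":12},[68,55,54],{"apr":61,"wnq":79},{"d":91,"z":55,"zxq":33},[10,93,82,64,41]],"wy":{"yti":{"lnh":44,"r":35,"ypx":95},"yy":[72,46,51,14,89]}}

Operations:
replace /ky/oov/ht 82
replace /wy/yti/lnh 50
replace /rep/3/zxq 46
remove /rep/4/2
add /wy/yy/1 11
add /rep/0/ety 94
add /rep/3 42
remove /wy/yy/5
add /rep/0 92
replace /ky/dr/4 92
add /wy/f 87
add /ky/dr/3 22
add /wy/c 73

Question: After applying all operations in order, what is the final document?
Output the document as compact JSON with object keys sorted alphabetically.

Answer: {"ky":{"dr":[97,93,68,22,48,92],"oov":{"f":59,"hh":92,"ht":82,"xm":53}},"rep":[92,{"aup":80,"ety":94,"he":82,"wqa":12},[68,55,54],{"apr":61,"wnq":79},42,{"d":91,"z":55,"zxq":46},[10,93,64,41]],"wy":{"c":73,"f":87,"yti":{"lnh":50,"r":35,"ypx":95},"yy":[72,11,46,51,14]}}

Derivation:
After op 1 (replace /ky/oov/ht 82): {"ky":{"dr":[97,93,68,48,1],"oov":{"f":59,"hh":92,"ht":82,"xm":53}},"rep":[{"aup":80,"he":82,"wqa":12},[68,55,54],{"apr":61,"wnq":79},{"d":91,"z":55,"zxq":33},[10,93,82,64,41]],"wy":{"yti":{"lnh":44,"r":35,"ypx":95},"yy":[72,46,51,14,89]}}
After op 2 (replace /wy/yti/lnh 50): {"ky":{"dr":[97,93,68,48,1],"oov":{"f":59,"hh":92,"ht":82,"xm":53}},"rep":[{"aup":80,"he":82,"wqa":12},[68,55,54],{"apr":61,"wnq":79},{"d":91,"z":55,"zxq":33},[10,93,82,64,41]],"wy":{"yti":{"lnh":50,"r":35,"ypx":95},"yy":[72,46,51,14,89]}}
After op 3 (replace /rep/3/zxq 46): {"ky":{"dr":[97,93,68,48,1],"oov":{"f":59,"hh":92,"ht":82,"xm":53}},"rep":[{"aup":80,"he":82,"wqa":12},[68,55,54],{"apr":61,"wnq":79},{"d":91,"z":55,"zxq":46},[10,93,82,64,41]],"wy":{"yti":{"lnh":50,"r":35,"ypx":95},"yy":[72,46,51,14,89]}}
After op 4 (remove /rep/4/2): {"ky":{"dr":[97,93,68,48,1],"oov":{"f":59,"hh":92,"ht":82,"xm":53}},"rep":[{"aup":80,"he":82,"wqa":12},[68,55,54],{"apr":61,"wnq":79},{"d":91,"z":55,"zxq":46},[10,93,64,41]],"wy":{"yti":{"lnh":50,"r":35,"ypx":95},"yy":[72,46,51,14,89]}}
After op 5 (add /wy/yy/1 11): {"ky":{"dr":[97,93,68,48,1],"oov":{"f":59,"hh":92,"ht":82,"xm":53}},"rep":[{"aup":80,"he":82,"wqa":12},[68,55,54],{"apr":61,"wnq":79},{"d":91,"z":55,"zxq":46},[10,93,64,41]],"wy":{"yti":{"lnh":50,"r":35,"ypx":95},"yy":[72,11,46,51,14,89]}}
After op 6 (add /rep/0/ety 94): {"ky":{"dr":[97,93,68,48,1],"oov":{"f":59,"hh":92,"ht":82,"xm":53}},"rep":[{"aup":80,"ety":94,"he":82,"wqa":12},[68,55,54],{"apr":61,"wnq":79},{"d":91,"z":55,"zxq":46},[10,93,64,41]],"wy":{"yti":{"lnh":50,"r":35,"ypx":95},"yy":[72,11,46,51,14,89]}}
After op 7 (add /rep/3 42): {"ky":{"dr":[97,93,68,48,1],"oov":{"f":59,"hh":92,"ht":82,"xm":53}},"rep":[{"aup":80,"ety":94,"he":82,"wqa":12},[68,55,54],{"apr":61,"wnq":79},42,{"d":91,"z":55,"zxq":46},[10,93,64,41]],"wy":{"yti":{"lnh":50,"r":35,"ypx":95},"yy":[72,11,46,51,14,89]}}
After op 8 (remove /wy/yy/5): {"ky":{"dr":[97,93,68,48,1],"oov":{"f":59,"hh":92,"ht":82,"xm":53}},"rep":[{"aup":80,"ety":94,"he":82,"wqa":12},[68,55,54],{"apr":61,"wnq":79},42,{"d":91,"z":55,"zxq":46},[10,93,64,41]],"wy":{"yti":{"lnh":50,"r":35,"ypx":95},"yy":[72,11,46,51,14]}}
After op 9 (add /rep/0 92): {"ky":{"dr":[97,93,68,48,1],"oov":{"f":59,"hh":92,"ht":82,"xm":53}},"rep":[92,{"aup":80,"ety":94,"he":82,"wqa":12},[68,55,54],{"apr":61,"wnq":79},42,{"d":91,"z":55,"zxq":46},[10,93,64,41]],"wy":{"yti":{"lnh":50,"r":35,"ypx":95},"yy":[72,11,46,51,14]}}
After op 10 (replace /ky/dr/4 92): {"ky":{"dr":[97,93,68,48,92],"oov":{"f":59,"hh":92,"ht":82,"xm":53}},"rep":[92,{"aup":80,"ety":94,"he":82,"wqa":12},[68,55,54],{"apr":61,"wnq":79},42,{"d":91,"z":55,"zxq":46},[10,93,64,41]],"wy":{"yti":{"lnh":50,"r":35,"ypx":95},"yy":[72,11,46,51,14]}}
After op 11 (add /wy/f 87): {"ky":{"dr":[97,93,68,48,92],"oov":{"f":59,"hh":92,"ht":82,"xm":53}},"rep":[92,{"aup":80,"ety":94,"he":82,"wqa":12},[68,55,54],{"apr":61,"wnq":79},42,{"d":91,"z":55,"zxq":46},[10,93,64,41]],"wy":{"f":87,"yti":{"lnh":50,"r":35,"ypx":95},"yy":[72,11,46,51,14]}}
After op 12 (add /ky/dr/3 22): {"ky":{"dr":[97,93,68,22,48,92],"oov":{"f":59,"hh":92,"ht":82,"xm":53}},"rep":[92,{"aup":80,"ety":94,"he":82,"wqa":12},[68,55,54],{"apr":61,"wnq":79},42,{"d":91,"z":55,"zxq":46},[10,93,64,41]],"wy":{"f":87,"yti":{"lnh":50,"r":35,"ypx":95},"yy":[72,11,46,51,14]}}
After op 13 (add /wy/c 73): {"ky":{"dr":[97,93,68,22,48,92],"oov":{"f":59,"hh":92,"ht":82,"xm":53}},"rep":[92,{"aup":80,"ety":94,"he":82,"wqa":12},[68,55,54],{"apr":61,"wnq":79},42,{"d":91,"z":55,"zxq":46},[10,93,64,41]],"wy":{"c":73,"f":87,"yti":{"lnh":50,"r":35,"ypx":95},"yy":[72,11,46,51,14]}}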